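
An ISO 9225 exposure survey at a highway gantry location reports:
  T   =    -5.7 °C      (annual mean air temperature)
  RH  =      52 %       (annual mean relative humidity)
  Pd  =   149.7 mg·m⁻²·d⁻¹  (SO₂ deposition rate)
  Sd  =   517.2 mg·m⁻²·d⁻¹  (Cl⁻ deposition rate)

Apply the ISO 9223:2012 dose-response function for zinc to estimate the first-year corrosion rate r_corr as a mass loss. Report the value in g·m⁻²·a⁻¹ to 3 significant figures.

zinc: T≤10 °C ⇒ hinge +0.038·(-5.7−10) = -0.5966
  sulphur-dioxide contribution → 0.7038 μm/a
  chloride contribution → 0.5755 μm/a
  total first-year rate 1.279 μm/a
Convert to mass loss: 1.279 μm/a × 7.14 g/cm³ = 9.134 g·m⁻²·a⁻¹

r_corr = 9.13 g·m⁻²·a⁻¹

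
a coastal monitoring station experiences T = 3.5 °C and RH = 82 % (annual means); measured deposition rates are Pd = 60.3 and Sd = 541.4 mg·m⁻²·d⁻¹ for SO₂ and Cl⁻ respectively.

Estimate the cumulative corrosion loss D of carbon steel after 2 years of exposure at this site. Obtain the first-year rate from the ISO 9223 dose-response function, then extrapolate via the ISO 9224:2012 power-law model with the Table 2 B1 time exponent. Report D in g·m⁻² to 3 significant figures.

D(2) = 1.31e+03 g·m⁻²

carbon steel: T≤10 °C ⇒ hinge +0.150·(3.5−10) = -0.9750
  Pd branch = 1.77·Pd^0.52·e^(0.02·RH+f) = 29.01 μm/a
  Sd branch = 0.102·Sd^0.62·e^(0.033·RH+0.04·T) = 86.97 μm/a
  sum: 29.01 + 86.97 → r_corr = 116 μm/a
Long-term exponent b (ISO 9224 Table 2, B1) = 0.523
  D(2) = 116 × 2^0.523 = 116 × 1.437 = 166.7 μm
  Mass loss = 166.7 μm × 7.85 g/cm³ = 1308 g·m⁻²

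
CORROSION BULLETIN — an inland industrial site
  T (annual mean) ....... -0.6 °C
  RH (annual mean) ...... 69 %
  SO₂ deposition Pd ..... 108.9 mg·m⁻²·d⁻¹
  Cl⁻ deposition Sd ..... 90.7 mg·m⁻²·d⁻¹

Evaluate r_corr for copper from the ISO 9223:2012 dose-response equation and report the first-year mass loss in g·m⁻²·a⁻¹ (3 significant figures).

r_corr = 6.09 g·m⁻²·a⁻¹

copper: temperature factor f = +0.126·(-10.6) = -1.3356
  Pd branch = 0.0053·Pd^0.26·e^(0.059·RH+f) = 0.2766 μm/a
  Cl⁻ term: 0.01025·90.7^0.27·exp(0.036·69+0.049·-0.6) = 0.403
  r_corr = 0.2766 + 0.403 = 0.6796 μm/a
Convert to mass loss: 0.6796 μm/a × 8.96 g/cm³ = 6.089 g·m⁻²·a⁻¹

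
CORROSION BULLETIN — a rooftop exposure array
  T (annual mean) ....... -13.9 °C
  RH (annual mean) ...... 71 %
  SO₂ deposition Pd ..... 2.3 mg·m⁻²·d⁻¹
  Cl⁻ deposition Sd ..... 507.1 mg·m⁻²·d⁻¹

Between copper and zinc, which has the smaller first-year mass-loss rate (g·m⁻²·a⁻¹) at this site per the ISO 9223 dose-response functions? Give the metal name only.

copper: T≤10 °C ⇒ hinge +0.126·(-13.9−10) = -3.0114
  sulphur-dioxide contribution → 0.02137 μm/a
  chloride contribution → 0.3592 μm/a
  ⇒ r_corr(copper) = 0.3806 μm/a
  mass loss = 0.3806 μm/a × 8.96 g/cm³ = 3.41 g·m⁻²·a⁻¹
zinc: T≤10 °C ⇒ hinge +0.038·(-13.9−10) = -0.9082
  sulphur-dioxide contribution → 0.1967 μm/a
  chloride contribution → 0.33 μm/a
  total first-year rate 0.5267 μm/a
  mass loss = 0.5267 μm/a × 7.14 g/cm³ = 3.76 g·m⁻²·a⁻¹
Ordering by g·m⁻²·a⁻¹: zinc (3.76) > copper (3.41)

copper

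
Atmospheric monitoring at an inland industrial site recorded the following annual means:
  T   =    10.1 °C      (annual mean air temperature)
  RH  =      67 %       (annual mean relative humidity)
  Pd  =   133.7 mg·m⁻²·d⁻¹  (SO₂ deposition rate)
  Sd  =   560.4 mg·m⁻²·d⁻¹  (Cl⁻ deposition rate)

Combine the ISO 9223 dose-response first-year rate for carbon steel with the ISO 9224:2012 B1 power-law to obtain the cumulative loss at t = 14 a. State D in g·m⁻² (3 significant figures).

D(14) = 4.88e+03 g·m⁻²

carbon steel: f(T) = -0.054·(T−10) [T>10 °C] = -0.0054
  Pd branch = 1.77·Pd^0.52·e^(0.02·RH+f) = 85.74 μm/a
  Sd branch = 0.102·Sd^0.62·e^(0.033·RH+0.04·T) = 70.53 μm/a
  sum: 85.74 + 70.53 → r_corr = 156.3 μm/a
Power-law: D(14) = r_corr · 14^0.523
  D(14) = 156.3 × 14^0.523 = 156.3 × 3.976 = 621.3 μm
  Mass loss = 621.3 μm × 7.85 g/cm³ = 4877 g·m⁻²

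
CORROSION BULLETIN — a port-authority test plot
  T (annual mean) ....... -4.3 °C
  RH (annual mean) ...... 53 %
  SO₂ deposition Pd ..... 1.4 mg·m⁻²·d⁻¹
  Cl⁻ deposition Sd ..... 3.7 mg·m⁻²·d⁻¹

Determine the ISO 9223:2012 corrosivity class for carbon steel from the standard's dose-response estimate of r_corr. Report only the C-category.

carbon steel: T≤10 °C ⇒ hinge +0.150·(-4.3−10) = -2.1450
  sulphur-dioxide contribution → 0.7124 μm/a
  chloride contribution → 1.111 μm/a
  ⇒ r_corr(carbon steel) = 1.824 μm/a
Category bounds: 1.3…25 μm/a bracket r_corr ⇒ C2

C2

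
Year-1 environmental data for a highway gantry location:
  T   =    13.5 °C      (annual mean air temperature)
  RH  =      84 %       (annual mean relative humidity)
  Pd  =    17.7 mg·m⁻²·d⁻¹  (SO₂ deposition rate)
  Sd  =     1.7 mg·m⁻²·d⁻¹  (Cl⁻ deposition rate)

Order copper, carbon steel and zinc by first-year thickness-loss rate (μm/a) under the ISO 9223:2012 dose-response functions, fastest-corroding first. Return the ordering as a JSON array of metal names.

copper: f(T) = -0.080·(T−10) [T>10 °C] = -0.2800
  Pd branch = 0.0053·Pd^0.26·e^(0.059·RH+f) = 1.201 μm/a
  Cl⁻ term: 0.01025·1.7^0.27·exp(0.036·84+0.049·13.5) = 0.4716
  sum: 1.201 + 0.4716 → r_corr = 1.672 μm/a
carbon steel: T>10 °C ⇒ hinge -0.054·(13.5−10) = -0.1890
  Pd branch = 1.77·Pd^0.52·e^(0.02·RH+f) = 35.03 μm/a
  Sd branch = 0.102·Sd^0.62·e^(0.033·RH+0.04·T) = 3.889 μm/a
  sum: 35.03 + 3.889 → r_corr = 38.92 μm/a
zinc: f(T) = -0.071·(T−10) [T>10 °C] = -0.2485
  Pd branch = 0.0129·Pd^0.44·e^(0.046·RH+f) = 1.698 μm/a
  Cl⁻ term: 0.0175·1.7^0.57·exp(0.008·84+0.085·13.5) = 0.1461
  r_corr = 1.698 + 0.1461 = 1.844 μm/a
Ordering by μm/a: carbon steel (38.9) > zinc (1.84) > copper (1.67)

["carbon steel", "zinc", "copper"]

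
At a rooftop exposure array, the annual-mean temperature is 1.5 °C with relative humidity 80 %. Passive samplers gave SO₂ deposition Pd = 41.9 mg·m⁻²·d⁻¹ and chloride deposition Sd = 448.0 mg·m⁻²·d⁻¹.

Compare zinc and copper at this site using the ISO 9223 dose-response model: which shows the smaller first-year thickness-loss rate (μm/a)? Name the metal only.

zinc: T≤10 °C ⇒ hinge +0.038·(1.5−10) = -0.3230
  SO₂ term: 0.0129·41.9^0.44·exp(0.046·80-0.3230) = 1.916
  Sd branch = 0.0175·Sd^0.57·e^(0.008·RH+0.085·T) = 1.223 μm/a
  sum: 1.916 + 1.223 → r_corr = 3.139 μm/a
copper: temperature factor f = +0.126·(-8.5) = -1.0710
  Pd branch = 0.0053·Pd^0.26·e^(0.059·RH+f) = 0.538 μm/a
  Sd branch = 0.01025·Sd^0.27·e^(0.036·RH+0.049·T) = 1.022 μm/a
  r_corr = 0.538 + 1.022 = 1.56 μm/a
Ordering by μm/a: zinc (3.14) > copper (1.56)

copper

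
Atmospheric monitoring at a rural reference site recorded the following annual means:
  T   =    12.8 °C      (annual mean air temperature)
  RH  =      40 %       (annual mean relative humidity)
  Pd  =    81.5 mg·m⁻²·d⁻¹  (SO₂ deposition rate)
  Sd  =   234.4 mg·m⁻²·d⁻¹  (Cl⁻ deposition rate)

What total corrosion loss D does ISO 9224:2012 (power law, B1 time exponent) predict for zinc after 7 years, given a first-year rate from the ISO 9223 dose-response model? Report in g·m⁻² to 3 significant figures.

D(7) = 71.8 g·m⁻²

zinc: temperature factor f = -0.071·(2.8) = -0.1988
  SO₂ term: 0.0129·81.5^0.44·exp(0.046·40-0.1988) = 0.4616
  Cl⁻ term: 0.0175·234.4^0.57·exp(0.008·40+0.085·12.8) = 1.605
  r_corr = 0.4616 + 1.605 = 2.066 μm/a
Long-term exponent b (ISO 9224 Table 2, B1) = 0.813
  D(7) = 2.066 × 7^0.813 = 2.066 × 4.865 = 10.05 μm
  Mass loss = 10.05 μm × 7.14 g/cm³ = 71.77 g·m⁻²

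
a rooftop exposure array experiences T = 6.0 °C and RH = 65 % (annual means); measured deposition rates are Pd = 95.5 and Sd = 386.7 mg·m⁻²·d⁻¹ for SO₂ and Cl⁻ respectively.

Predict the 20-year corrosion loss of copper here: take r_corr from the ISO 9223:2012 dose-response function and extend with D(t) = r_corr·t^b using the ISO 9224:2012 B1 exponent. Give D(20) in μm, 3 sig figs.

D(20) = 8.84 μm

copper: f(T) = +0.126·(T−10) [T≤10 °C] = -0.5040
  Pd branch = 0.0053·Pd^0.26·e^(0.059·RH+f) = 0.485 μm/a
  Sd branch = 0.01025·Sd^0.27·e^(0.036·RH+0.049·T) = 0.7133 μm/a
  sum: 0.485 + 0.7133 → r_corr = 1.198 μm/a
Power-law: D(20) = r_corr · 20^0.667
  D(20) = 1.198 × 20^0.667 = 1.198 × 7.375 = 8.837 μm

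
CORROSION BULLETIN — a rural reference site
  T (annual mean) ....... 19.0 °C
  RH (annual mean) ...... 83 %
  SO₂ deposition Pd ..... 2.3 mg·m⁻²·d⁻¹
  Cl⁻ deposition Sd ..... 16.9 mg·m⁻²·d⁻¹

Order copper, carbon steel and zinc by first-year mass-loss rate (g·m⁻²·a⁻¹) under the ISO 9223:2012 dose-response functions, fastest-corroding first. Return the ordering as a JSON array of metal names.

copper: temperature factor f = -0.080·(9.0) = -0.7200
  SO₂ term: 0.0053·2.3^0.26·exp(0.059·83-0.7200) = 0.4289
  Sd branch = 0.01025·Sd^0.27·e^(0.036·RH+0.049·T) = 1.107 μm/a
  r_corr = 0.4289 + 1.107 = 1.536 μm/a
  mass loss = 1.536 μm/a × 8.96 g/cm³ = 13.76 g·m⁻²·a⁻¹
carbon steel: f(T) = -0.054·(T−10) [T>10 °C] = -0.4860
  Pd branch = 1.77·Pd^0.52·e^(0.02·RH+f) = 8.829 μm/a
  Sd branch = 0.102·Sd^0.62·e^(0.033·RH+0.04·T) = 19.48 μm/a
  r_corr = 8.829 + 19.48 = 28.3 μm/a
  mass loss = 28.3 μm/a × 7.85 g/cm³ = 222.2 g·m⁻²·a⁻¹
zinc: temperature factor f = -0.071·(9.0) = -0.6390
  SO₂ term: 0.0129·2.3^0.44·exp(0.046·83-0.6390) = 0.4471
  Sd branch = 0.0175·Sd^0.57·e^(0.008·RH+0.085·T) = 0.8564 μm/a
  r_corr = 0.4471 + 0.8564 = 1.303 μm/a
  mass loss = 1.303 μm/a × 7.14 g/cm³ = 9.307 g·m⁻²·a⁻¹
Ordering by g·m⁻²·a⁻¹: carbon steel (222) > copper (13.8) > zinc (9.31)

["carbon steel", "copper", "zinc"]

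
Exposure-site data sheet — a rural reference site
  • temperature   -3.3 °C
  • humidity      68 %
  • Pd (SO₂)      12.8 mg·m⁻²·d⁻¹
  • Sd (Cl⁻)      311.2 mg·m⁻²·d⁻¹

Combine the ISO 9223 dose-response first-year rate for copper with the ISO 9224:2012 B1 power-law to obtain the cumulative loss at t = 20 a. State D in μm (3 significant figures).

D(20) = 4.29 μm

copper: T≤10 °C ⇒ hinge +0.126·(-3.3−10) = -1.6758
  SO₂ term: 0.0053·12.8^0.26·exp(0.059·68-1.6758) = 0.1064
  Cl⁻ term: 0.01025·311.2^0.27·exp(0.036·68+0.049·-3.3) = 0.4751
  r_corr = 0.1064 + 0.4751 = 0.5814 μm/a
Power-law: D(20) = r_corr · 20^0.667
  D(20) = 0.5814 × 20^0.667 = 0.5814 × 7.375 = 4.288 μm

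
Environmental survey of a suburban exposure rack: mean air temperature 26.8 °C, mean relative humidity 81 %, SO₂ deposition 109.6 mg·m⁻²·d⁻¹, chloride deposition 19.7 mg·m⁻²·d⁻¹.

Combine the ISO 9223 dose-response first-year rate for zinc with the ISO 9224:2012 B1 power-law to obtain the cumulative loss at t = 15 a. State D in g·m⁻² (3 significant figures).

D(15) = 198 g·m⁻²

zinc: f(T) = -0.071·(T−10) [T>10 °C] = -1.1928
  Pd branch = 0.0129·Pd^0.44·e^(0.046·RH+f) = 1.283 μm/a
  Cl⁻ term: 0.0175·19.7^0.57·exp(0.008·81+0.085·26.8) = 1.785
  r_corr = 1.283 + 1.785 = 3.068 μm/a
Power-law: D(15) = r_corr · 15^0.813
  D(15) = 3.068 × 15^0.813 = 3.068 × 9.04 = 27.73 μm
  Mass loss = 27.73 μm × 7.14 g/cm³ = 198 g·m⁻²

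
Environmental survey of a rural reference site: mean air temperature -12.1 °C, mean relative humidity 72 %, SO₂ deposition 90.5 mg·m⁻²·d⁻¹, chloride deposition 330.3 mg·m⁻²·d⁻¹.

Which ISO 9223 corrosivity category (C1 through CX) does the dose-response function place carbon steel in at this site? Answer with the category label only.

carbon steel: temperature factor f = +0.150·(-22.1) = -3.3150
  sulphur-dioxide contribution → 2.826 μm/a
  chloride contribution → 24.66 μm/a
  ⇒ r_corr(carbon steel) = 27.49 μm/a
27.5 μm/a falls in (25, 50] for carbon steel → category C3

C3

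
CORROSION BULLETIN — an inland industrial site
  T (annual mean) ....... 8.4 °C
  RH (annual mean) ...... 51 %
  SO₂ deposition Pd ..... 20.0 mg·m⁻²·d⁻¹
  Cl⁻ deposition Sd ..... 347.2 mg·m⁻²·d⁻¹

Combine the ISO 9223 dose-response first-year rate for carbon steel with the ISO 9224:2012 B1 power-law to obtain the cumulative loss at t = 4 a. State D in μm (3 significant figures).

carbon steel: f(T) = +0.150·(T−10) [T≤10 °C] = -0.2400
  SO₂ term: 1.77·20.0^0.52·exp(0.02·51-0.2400) = 18.33
  Cl⁻ term: 0.102·347.2^0.62·exp(0.033·51+0.04·8.4) = 28.88
  r_corr = 18.33 + 28.88 = 47.21 μm/a
Power-law: D(4) = r_corr · 4^0.523
  D(4) = 47.21 × 4^0.523 = 47.21 × 2.065 = 97.49 μm

D(4) = 97.5 μm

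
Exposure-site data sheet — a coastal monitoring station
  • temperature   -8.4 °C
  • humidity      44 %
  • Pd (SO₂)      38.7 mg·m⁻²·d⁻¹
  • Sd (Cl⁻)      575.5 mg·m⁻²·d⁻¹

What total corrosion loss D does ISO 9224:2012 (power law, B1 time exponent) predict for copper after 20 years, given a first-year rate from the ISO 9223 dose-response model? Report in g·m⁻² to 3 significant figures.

D(20) = 13.4 g·m⁻²

copper: T≤10 °C ⇒ hinge +0.126·(-8.4−10) = -2.3184
  Pd branch = 0.0053·Pd^0.26·e^(0.059·RH+f) = 0.0181 μm/a
  Cl⁻ term: 0.01025·575.5^0.27·exp(0.036·44+0.049·-8.4) = 0.1841
  r_corr = 0.0181 + 0.1841 = 0.2022 μm/a
ISO 9224: D(t) = r_corr · t^b with b = 0.667 (copper, B1)
  D(20) = 0.2022 × 20^0.667 = 0.2022 × 7.375 = 1.491 μm
  Mass loss = 1.491 μm × 8.96 g/cm³ = 13.36 g·m⁻²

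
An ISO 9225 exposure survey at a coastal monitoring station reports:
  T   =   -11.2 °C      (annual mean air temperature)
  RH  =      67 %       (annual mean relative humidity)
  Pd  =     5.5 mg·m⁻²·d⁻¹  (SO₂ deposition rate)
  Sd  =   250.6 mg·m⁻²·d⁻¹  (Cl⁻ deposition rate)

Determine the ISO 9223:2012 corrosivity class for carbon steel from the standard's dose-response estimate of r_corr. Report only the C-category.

carbon steel: temperature factor f = +0.150·(-21.2) = -3.1800
  SO₂ term: 1.77·5.5^0.52·exp(0.02·67-3.1800) = 0.6821
  Cl⁻ term: 0.102·250.6^0.62·exp(0.033·67+0.04·-11.2) = 18.27
  sum: 0.6821 + 18.27 → r_corr = 18.95 μm/a
ISO 9223 Table 2 (carbon steel): 1.3 < 18.9 ≤ 25 μm/a ⇒ C2

C2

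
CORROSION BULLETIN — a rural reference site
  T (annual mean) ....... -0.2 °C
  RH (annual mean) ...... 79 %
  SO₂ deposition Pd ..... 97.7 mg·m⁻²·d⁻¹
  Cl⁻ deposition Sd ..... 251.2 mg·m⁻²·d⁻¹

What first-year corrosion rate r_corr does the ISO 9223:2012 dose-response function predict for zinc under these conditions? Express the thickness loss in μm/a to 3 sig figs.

zinc: temperature factor f = +0.038·(-10.2) = -0.3876
  Pd branch = 0.0129·Pd^0.44·e^(0.046·RH+f) = 2.489 μm/a
  Cl⁻ term: 0.0175·251.2^0.57·exp(0.008·79+0.085·-0.2) = 0.7553
  sum: 2.489 + 0.7553 → r_corr = 3.244 μm/a

r_corr = 3.24 μm/a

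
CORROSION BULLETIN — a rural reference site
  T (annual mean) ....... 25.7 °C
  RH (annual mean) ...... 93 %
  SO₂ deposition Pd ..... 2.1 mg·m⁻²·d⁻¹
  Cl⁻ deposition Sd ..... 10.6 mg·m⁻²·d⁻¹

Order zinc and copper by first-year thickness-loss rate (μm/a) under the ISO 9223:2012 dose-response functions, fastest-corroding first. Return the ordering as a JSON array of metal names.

["copper", "zinc"]

zinc: T>10 °C ⇒ hinge -0.071·(25.7−10) = -1.1147
  SO₂ term: 0.0129·2.1^0.44·exp(0.046·93-1.1147) = 0.4228
  Cl⁻ term: 0.0175·10.6^0.57·exp(0.008·93+0.085·25.7) = 1.257
  r_corr = 0.4228 + 1.257 = 1.68 μm/a
copper: f(T) = -0.080·(T−10) [T>10 °C] = -1.2560
  Pd branch = 0.0053·Pd^0.26·e^(0.059·RH+f) = 0.4421 μm/a
  Cl⁻ term: 0.01025·10.6^0.27·exp(0.036·93+0.049·25.7) = 1.943
  r_corr = 0.4421 + 1.943 = 2.385 μm/a
Ordering by μm/a: copper (2.39) > zinc (1.68)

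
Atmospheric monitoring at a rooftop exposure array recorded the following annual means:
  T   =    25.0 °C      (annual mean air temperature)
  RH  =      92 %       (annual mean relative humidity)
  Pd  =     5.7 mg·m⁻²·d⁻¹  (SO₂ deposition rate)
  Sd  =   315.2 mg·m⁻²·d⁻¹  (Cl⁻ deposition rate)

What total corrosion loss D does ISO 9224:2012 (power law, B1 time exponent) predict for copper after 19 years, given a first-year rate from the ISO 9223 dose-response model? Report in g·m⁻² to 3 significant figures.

D(19) = 326 g·m⁻²

copper: temperature factor f = -0.080·(15.0) = -1.2000
  Pd branch = 0.0053·Pd^0.26·e^(0.059·RH+f) = 0.5715 μm/a
  Cl⁻ term: 0.01025·315.2^0.27·exp(0.036·92+0.049·25.0) = 4.526
  r_corr = 0.5715 + 4.526 = 5.098 μm/a
Power-law: D(19) = r_corr · 19^0.667
  D(19) = 5.098 × 19^0.667 = 5.098 × 7.127 = 36.33 μm
  Mass loss = 36.33 μm × 8.96 g/cm³ = 325.5 g·m⁻²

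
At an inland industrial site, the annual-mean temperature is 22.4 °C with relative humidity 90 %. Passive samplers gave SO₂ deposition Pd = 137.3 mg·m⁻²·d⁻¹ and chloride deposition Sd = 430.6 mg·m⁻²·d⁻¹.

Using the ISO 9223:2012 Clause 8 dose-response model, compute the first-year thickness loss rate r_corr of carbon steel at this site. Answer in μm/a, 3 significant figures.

carbon steel: f(T) = -0.054·(T−10) [T>10 °C] = -0.6696
  SO₂ term: 1.77·137.3^0.52·exp(0.02·90-0.6696) = 70.87
  Cl⁻ term: 0.102·430.6^0.62·exp(0.033·90+0.04·22.4) = 209.3
  sum: 70.87 + 209.3 → r_corr = 280.1 μm/a

r_corr = 280 μm/a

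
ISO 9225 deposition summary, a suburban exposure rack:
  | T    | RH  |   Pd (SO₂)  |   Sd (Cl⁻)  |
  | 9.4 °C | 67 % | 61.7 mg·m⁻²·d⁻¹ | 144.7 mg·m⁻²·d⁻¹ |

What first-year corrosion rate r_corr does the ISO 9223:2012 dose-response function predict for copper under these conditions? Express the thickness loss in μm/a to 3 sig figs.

copper: T≤10 °C ⇒ hinge +0.126·(9.4−10) = -0.0756
  Pd branch = 0.0053·Pd^0.26·e^(0.059·RH+f) = 0.7476 μm/a
  Cl⁻ term: 0.01025·144.7^0.27·exp(0.036·67+0.049·9.4) = 0.6944
  sum: 0.7476 + 0.6944 → r_corr = 1.442 μm/a

r_corr = 1.44 μm/a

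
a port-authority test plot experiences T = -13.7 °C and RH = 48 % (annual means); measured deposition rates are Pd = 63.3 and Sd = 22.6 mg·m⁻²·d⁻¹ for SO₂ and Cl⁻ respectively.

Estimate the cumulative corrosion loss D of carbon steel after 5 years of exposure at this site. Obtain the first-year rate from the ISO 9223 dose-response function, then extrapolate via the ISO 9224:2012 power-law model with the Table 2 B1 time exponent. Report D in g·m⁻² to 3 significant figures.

D(5) = 57.0 g·m⁻²

carbon steel: T≤10 °C ⇒ hinge +0.150·(-13.7−10) = -3.5550
  sulphur-dioxide contribution → 1.142 μm/a
  chloride contribution → 1.986 μm/a
  ⇒ r_corr(carbon steel) = 3.129 μm/a
Long-term exponent b (ISO 9224 Table 2, B1) = 0.523
  D(5) = 3.129 × 5^0.523 = 3.129 × 2.32 = 7.259 μm
  Mass loss = 7.259 μm × 7.85 g/cm³ = 56.99 g·m⁻²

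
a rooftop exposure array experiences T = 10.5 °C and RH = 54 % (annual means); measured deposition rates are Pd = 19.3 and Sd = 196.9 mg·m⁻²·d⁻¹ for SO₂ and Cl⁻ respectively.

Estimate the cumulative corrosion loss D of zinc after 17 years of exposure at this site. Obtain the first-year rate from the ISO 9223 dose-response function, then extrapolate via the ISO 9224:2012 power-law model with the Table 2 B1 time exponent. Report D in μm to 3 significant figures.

zinc: f(T) = -0.071·(T−10) [T>10 °C] = -0.0355
  Pd branch = 0.0129·Pd^0.44·e^(0.046·RH+f) = 0.549 μm/a
  Sd branch = 0.0175·Sd^0.57·e^(0.008·RH+0.085·T) = 1.337 μm/a
  r_corr = 0.549 + 1.337 = 1.886 μm/a
Long-term exponent b (ISO 9224 Table 2, B1) = 0.813
  D(17) = 1.886 × 17^0.813 = 1.886 × 10.01 = 18.87 μm

D(17) = 18.9 μm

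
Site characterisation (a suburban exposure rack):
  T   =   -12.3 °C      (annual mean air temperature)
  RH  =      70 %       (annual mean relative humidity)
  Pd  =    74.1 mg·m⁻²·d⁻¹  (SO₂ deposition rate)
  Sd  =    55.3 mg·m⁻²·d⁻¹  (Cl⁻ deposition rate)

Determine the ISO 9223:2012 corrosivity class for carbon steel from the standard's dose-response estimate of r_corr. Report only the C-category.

carbon steel: temperature factor f = +0.150·(-22.3) = -3.3450
  Pd branch = 1.77·Pd^0.52·e^(0.02·RH+f) = 2.375 μm/a
  Sd branch = 0.102·Sd^0.62·e^(0.033·RH+0.04·T) = 7.562 μm/a
  r_corr = 2.375 + 7.562 = 9.937 μm/a
Category bounds: 1.3…25 μm/a bracket r_corr ⇒ C2

C2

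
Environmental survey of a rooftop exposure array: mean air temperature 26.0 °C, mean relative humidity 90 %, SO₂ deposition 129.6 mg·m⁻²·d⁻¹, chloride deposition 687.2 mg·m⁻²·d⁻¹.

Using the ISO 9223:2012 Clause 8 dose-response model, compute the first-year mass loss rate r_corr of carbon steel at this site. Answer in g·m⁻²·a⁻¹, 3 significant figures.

carbon steel: temperature factor f = -0.054·(16.0) = -0.8640
  Pd branch = 1.77·Pd^0.52·e^(0.02·RH+f) = 56.63 μm/a
  Cl⁻ term: 0.102·687.2^0.62·exp(0.033·90+0.04·26.0) = 322.9
  sum: 56.63 + 322.9 → r_corr = 379.6 μm/a
Convert to mass loss: 379.6 μm/a × 7.85 g/cm³ = 2980 g·m⁻²·a⁻¹

r_corr = 2.98e+03 g·m⁻²·a⁻¹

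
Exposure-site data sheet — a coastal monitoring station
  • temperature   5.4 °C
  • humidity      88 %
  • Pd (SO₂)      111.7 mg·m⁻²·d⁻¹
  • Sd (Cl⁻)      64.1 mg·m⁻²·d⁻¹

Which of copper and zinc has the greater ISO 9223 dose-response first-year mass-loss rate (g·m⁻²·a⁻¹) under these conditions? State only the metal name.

zinc

copper: f(T) = +0.126·(T−10) [T≤10 °C] = -0.5796
  Pd branch = 0.0053·Pd^0.26·e^(0.059·RH+f) = 1.819 μm/a
  Sd branch = 0.01025·Sd^0.27·e^(0.036·RH+0.049·T) = 0.9757 μm/a
  r_corr = 1.819 + 0.9757 = 2.795 μm/a
  mass loss = 2.795 μm/a × 8.96 g/cm³ = 25.04 g·m⁻²·a⁻¹
zinc: f(T) = +0.038·(T−10) [T≤10 °C] = -0.1748
  Pd branch = 0.0129·Pd^0.44·e^(0.046·RH+f) = 4.941 μm/a
  Cl⁻ term: 0.0175·64.1^0.57·exp(0.008·88+0.085·5.4) = 0.5998
  sum: 4.941 + 0.5998 → r_corr = 5.541 μm/a
  mass loss = 5.541 μm/a × 7.14 g/cm³ = 39.56 g·m⁻²·a⁻¹
Ordering by g·m⁻²·a⁻¹: zinc (39.6) > copper (25)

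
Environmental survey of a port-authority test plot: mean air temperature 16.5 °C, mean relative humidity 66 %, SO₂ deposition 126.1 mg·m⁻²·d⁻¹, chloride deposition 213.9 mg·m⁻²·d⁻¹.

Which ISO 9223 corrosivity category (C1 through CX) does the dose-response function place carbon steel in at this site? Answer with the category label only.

C5

carbon steel: T>10 °C ⇒ hinge -0.054·(16.5−10) = -0.3510
  sulphur-dioxide contribution → 57.7 μm/a
  chloride contribution → 48.51 μm/a
  ⇒ r_corr(carbon steel) = 106.2 μm/a
106 μm/a falls in (80, 200] for carbon steel → category C5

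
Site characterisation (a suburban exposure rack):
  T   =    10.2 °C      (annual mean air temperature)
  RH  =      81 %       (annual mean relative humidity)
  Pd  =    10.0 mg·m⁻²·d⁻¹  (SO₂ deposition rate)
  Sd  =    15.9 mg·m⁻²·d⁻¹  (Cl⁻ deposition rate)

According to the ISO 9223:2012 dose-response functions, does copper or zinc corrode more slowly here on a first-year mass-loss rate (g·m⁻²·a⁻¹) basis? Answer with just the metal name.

copper: temperature factor f = -0.080·(0.2) = -0.0160
  sulphur-dioxide contribution → 1.129 μm/a
  chloride contribution → 0.6585 μm/a
  total first-year rate 1.788 μm/a
  mass loss = 1.788 μm/a × 8.96 g/cm³ = 16.02 g·m⁻²·a⁻¹
zinc: T>10 °C ⇒ hinge -0.071·(10.2−10) = -0.0142
  sulphur-dioxide contribution → 1.454 μm/a
  chloride contribution → 0.3853 μm/a
  total first-year rate 1.839 μm/a
  mass loss = 1.839 μm/a × 7.14 g/cm³ = 13.13 g·m⁻²·a⁻¹
Ordering by g·m⁻²·a⁻¹: copper (16) > zinc (13.1)

zinc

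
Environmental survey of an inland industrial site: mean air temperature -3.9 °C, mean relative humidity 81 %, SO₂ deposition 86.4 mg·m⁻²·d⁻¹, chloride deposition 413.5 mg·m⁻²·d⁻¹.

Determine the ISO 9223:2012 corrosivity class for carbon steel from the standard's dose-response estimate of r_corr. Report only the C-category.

carbon steel: T≤10 °C ⇒ hinge +0.150·(-3.9−10) = -2.0850
  Pd branch = 1.77·Pd^0.52·e^(0.02·RH+f) = 11.3 μm/a
  Cl⁻ term: 0.102·413.5^0.62·exp(0.033·81+0.04·-3.9) = 52.96
  sum: 11.3 + 52.96 → r_corr = 64.26 μm/a
Category bounds: 50…80 μm/a bracket r_corr ⇒ C4

C4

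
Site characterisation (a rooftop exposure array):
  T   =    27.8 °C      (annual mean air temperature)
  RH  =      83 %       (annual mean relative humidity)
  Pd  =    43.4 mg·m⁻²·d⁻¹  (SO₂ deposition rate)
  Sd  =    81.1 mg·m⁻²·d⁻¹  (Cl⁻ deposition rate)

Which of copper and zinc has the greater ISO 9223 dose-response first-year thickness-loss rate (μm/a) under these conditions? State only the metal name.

copper: f(T) = -0.080·(T−10) [T>10 °C] = -1.4240
  sulphur-dioxide contribution → 0.4553 μm/a
  chloride contribution → 2.603 μm/a
  ⇒ r_corr(copper) = 3.058 μm/a
zinc: T>10 °C ⇒ hinge -0.071·(27.8−10) = -1.2638
  sulphur-dioxide contribution → 0.8717 μm/a
  chloride contribution → 4.424 μm/a
  ⇒ r_corr(zinc) = 5.295 μm/a
Ordering by μm/a: zinc (5.3) > copper (3.06)

zinc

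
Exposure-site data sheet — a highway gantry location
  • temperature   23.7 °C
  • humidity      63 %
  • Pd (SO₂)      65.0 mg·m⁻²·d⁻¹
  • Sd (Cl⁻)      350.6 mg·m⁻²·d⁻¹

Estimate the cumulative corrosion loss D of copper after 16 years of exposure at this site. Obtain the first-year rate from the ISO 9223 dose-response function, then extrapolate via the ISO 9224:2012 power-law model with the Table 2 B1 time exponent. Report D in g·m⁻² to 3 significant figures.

copper: T>10 °C ⇒ hinge -0.080·(23.7−10) = -1.0960
  Pd branch = 0.0053·Pd^0.26·e^(0.059·RH+f) = 0.2157 μm/a
  Cl⁻ term: 0.01025·350.6^0.27·exp(0.036·63+0.049·23.7) = 1.539
  r_corr = 0.2157 + 1.539 = 1.754 μm/a
Power-law: D(16) = r_corr · 16^0.667
  D(16) = 1.754 × 16^0.667 = 1.754 × 6.355 = 11.15 μm
  Mass loss = 11.15 μm × 8.96 g/cm³ = 99.91 g·m⁻²

D(16) = 99.9 g·m⁻²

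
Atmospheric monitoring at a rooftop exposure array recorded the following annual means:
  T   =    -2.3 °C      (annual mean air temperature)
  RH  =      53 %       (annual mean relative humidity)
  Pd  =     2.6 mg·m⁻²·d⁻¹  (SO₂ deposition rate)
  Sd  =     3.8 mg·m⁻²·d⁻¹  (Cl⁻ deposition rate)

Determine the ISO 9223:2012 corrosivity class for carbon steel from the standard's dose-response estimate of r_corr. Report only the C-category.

C2

carbon steel: f(T) = +0.150·(T−10) [T≤10 °C] = -1.8450
  sulphur-dioxide contribution → 1.327 μm/a
  chloride contribution → 1.224 μm/a
  ⇒ r_corr(carbon steel) = 2.551 μm/a
2.55 μm/a falls in (1.3, 25] for carbon steel → category C2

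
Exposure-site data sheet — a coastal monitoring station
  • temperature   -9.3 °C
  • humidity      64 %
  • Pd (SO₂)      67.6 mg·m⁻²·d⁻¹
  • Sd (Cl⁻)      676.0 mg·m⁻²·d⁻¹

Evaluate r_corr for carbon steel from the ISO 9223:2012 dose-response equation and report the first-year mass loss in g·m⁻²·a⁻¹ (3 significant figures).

r_corr = 284 g·m⁻²·a⁻¹

carbon steel: temperature factor f = +0.150·(-19.3) = -2.8950
  Pd branch = 1.77·Pd^0.52·e^(0.02·RH+f) = 3.149 μm/a
  Sd branch = 0.102·Sd^0.62·e^(0.033·RH+0.04·T) = 33.02 μm/a
  r_corr = 3.149 + 33.02 = 36.17 μm/a
Convert to mass loss: 36.17 μm/a × 7.85 g/cm³ = 284 g·m⁻²·a⁻¹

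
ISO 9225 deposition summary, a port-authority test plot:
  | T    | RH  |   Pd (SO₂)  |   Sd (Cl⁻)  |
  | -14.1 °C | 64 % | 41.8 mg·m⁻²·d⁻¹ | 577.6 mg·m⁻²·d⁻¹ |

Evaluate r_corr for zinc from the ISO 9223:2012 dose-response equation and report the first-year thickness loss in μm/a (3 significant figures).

r_corr = 0.837 μm/a

zinc: f(T) = +0.038·(T−10) [T≤10 °C] = -0.9158
  SO₂ term: 0.0129·41.8^0.44·exp(0.046·64-0.9158) = 0.5067
  Cl⁻ term: 0.0175·577.6^0.57·exp(0.008·64+0.085·-14.1) = 0.3304
  sum: 0.5067 + 0.3304 → r_corr = 0.8371 μm/a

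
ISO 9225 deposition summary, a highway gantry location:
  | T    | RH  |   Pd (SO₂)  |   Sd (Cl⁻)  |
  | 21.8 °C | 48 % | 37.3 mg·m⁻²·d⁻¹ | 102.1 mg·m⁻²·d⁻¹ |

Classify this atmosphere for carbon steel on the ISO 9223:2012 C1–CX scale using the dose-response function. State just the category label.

carbon steel: f(T) = -0.054·(T−10) [T>10 °C] = -0.6372
  sulphur-dioxide contribution → 16.05 μm/a
  chloride contribution → 20.93 μm/a
  ⇒ r_corr(carbon steel) = 36.98 μm/a
37 μm/a falls in (25, 50] for carbon steel → category C3

C3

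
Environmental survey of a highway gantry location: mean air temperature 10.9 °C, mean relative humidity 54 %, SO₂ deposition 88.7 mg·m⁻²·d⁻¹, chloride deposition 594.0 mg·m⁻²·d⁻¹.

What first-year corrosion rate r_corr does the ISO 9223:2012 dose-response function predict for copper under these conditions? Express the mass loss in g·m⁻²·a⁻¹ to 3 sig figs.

copper: T>10 °C ⇒ hinge -0.080·(10.9−10) = -0.0720
  sulphur-dioxide contribution → 0.3829 μm/a
  chloride contribution → 0.6853 μm/a
  total first-year rate 1.068 μm/a
Convert to mass loss: 1.068 μm/a × 8.96 g/cm³ = 9.571 g·m⁻²·a⁻¹

r_corr = 9.57 g·m⁻²·a⁻¹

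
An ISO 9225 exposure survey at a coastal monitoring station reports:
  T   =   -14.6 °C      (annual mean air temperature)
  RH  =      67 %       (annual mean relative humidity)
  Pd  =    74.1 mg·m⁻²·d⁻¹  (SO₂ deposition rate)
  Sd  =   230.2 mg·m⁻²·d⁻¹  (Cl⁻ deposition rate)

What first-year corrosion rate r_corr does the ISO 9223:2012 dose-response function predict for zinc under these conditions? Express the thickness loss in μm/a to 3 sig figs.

zinc: temperature factor f = +0.038·(-24.6) = -0.9348
  SO₂ term: 0.0129·74.1^0.44·exp(0.046·67-0.9348) = 0.7342
  Cl⁻ term: 0.0175·230.2^0.57·exp(0.008·67+0.085·-14.6) = 0.192
  r_corr = 0.7342 + 0.192 = 0.9262 μm/a

r_corr = 0.926 μm/a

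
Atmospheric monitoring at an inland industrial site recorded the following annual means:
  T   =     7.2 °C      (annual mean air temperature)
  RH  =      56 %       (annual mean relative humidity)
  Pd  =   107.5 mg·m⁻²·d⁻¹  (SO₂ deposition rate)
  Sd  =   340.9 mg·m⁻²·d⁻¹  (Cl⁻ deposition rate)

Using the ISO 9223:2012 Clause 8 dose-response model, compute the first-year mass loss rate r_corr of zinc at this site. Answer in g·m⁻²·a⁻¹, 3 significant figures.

r_corr = 18.5 g·m⁻²·a⁻¹

zinc: temperature factor f = +0.038·(-2.8) = -0.1064
  sulphur-dioxide contribution → 1.194 μm/a
  chloride contribution → 1.403 μm/a
  total first-year rate 2.597 μm/a
Convert to mass loss: 2.597 μm/a × 7.14 g/cm³ = 18.54 g·m⁻²·a⁻¹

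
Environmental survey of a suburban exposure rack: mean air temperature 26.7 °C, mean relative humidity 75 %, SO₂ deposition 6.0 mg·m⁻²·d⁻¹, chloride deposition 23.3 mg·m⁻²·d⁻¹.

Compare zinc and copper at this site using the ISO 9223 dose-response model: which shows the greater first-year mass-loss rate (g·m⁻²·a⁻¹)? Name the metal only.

zinc

zinc: temperature factor f = -0.071·(16.7) = -1.1857
  Pd branch = 0.0129·Pd^0.44·e^(0.046·RH+f) = 0.2731 μm/a
  Cl⁻ term: 0.0175·23.3^0.57·exp(0.008·75+0.085·26.7) = 1.856
  sum: 0.2731 + 1.856 → r_corr = 2.129 μm/a
  mass loss = 2.129 μm/a × 7.14 g/cm³ = 15.2 g·m⁻²·a⁻¹
copper: f(T) = -0.080·(T−10) [T>10 °C] = -1.3360
  Pd branch = 0.0053·Pd^0.26·e^(0.059·RH+f) = 0.1854 μm/a
  Cl⁻ term: 0.01025·23.3^0.27·exp(0.036·75+0.049·26.7) = 1.32
  sum: 0.1854 + 1.32 → r_corr = 1.506 μm/a
  mass loss = 1.506 μm/a × 8.96 g/cm³ = 13.49 g·m⁻²·a⁻¹
Ordering by g·m⁻²·a⁻¹: zinc (15.2) > copper (13.5)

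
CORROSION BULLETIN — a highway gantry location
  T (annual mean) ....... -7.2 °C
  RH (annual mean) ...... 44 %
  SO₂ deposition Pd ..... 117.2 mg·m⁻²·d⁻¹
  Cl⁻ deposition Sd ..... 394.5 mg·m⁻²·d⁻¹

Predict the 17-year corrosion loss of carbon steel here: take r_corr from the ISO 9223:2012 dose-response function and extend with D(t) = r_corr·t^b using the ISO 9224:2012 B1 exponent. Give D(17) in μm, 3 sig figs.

D(17) = 75.4 μm

carbon steel: temperature factor f = +0.150·(-17.2) = -2.5800
  SO₂ term: 1.77·117.2^0.52·exp(0.02·44-2.5800) = 3.85
  Cl⁻ term: 0.102·394.5^0.62·exp(0.033·44+0.04·-7.2) = 13.29
  r_corr = 3.85 + 13.29 = 17.14 μm/a
ISO 9224: D(t) = r_corr · t^b with b = 0.523 (carbon steel, B1)
  D(17) = 17.14 × 17^0.523 = 17.14 × 4.401 = 75.45 μm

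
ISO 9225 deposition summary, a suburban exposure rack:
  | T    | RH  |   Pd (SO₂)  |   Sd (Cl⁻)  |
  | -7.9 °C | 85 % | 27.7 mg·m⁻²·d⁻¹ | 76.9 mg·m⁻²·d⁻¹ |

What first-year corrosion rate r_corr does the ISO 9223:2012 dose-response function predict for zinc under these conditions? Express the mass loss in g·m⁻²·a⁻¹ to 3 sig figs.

r_corr = 11.5 g·m⁻²·a⁻¹

zinc: T≤10 °C ⇒ hinge +0.038·(-7.9−10) = -0.6802
  sulphur-dioxide contribution → 1.406 μm/a
  chloride contribution → 0.2098 μm/a
  total first-year rate 1.616 μm/a
Convert to mass loss: 1.616 μm/a × 7.14 g/cm³ = 11.54 g·m⁻²·a⁻¹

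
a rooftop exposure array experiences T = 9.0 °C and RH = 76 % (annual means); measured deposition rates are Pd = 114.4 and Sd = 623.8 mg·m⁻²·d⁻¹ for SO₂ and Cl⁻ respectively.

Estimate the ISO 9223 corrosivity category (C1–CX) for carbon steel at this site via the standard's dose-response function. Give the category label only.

C5

carbon steel: temperature factor f = +0.150·(-1.0) = -0.1500
  Pd branch = 1.77·Pd^0.52·e^(0.02·RH+f) = 81.91 μm/a
  Sd branch = 0.102·Sd^0.62·e^(0.033·RH+0.04·T) = 97.07 μm/a
  r_corr = 81.91 + 97.07 = 179 μm/a
ISO 9223 Table 2 (carbon steel): 80 < 179 ≤ 200 μm/a ⇒ C5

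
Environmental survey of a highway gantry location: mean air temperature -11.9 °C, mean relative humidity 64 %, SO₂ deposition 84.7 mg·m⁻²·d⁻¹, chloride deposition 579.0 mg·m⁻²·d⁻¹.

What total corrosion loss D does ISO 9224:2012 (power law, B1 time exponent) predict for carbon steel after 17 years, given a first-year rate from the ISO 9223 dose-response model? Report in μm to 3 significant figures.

D(17) = 130 μm

carbon steel: temperature factor f = +0.150·(-21.9) = -3.2850
  SO₂ term: 1.77·84.7^0.52·exp(0.02·64-3.2850) = 2.397
  Cl⁻ term: 0.102·579.0^0.62·exp(0.033·64+0.04·-11.9) = 27.04
  r_corr = 2.397 + 27.04 = 29.43 μm/a
Power-law: D(17) = r_corr · 17^0.523
  D(17) = 29.43 × 17^0.523 = 29.43 × 4.401 = 129.5 μm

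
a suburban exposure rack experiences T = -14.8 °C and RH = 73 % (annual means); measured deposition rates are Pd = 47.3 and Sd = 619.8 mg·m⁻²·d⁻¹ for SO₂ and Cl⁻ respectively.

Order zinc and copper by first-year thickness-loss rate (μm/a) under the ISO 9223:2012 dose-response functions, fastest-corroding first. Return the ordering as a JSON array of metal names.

["zinc", "copper"]

zinc: T≤10 °C ⇒ hinge +0.038·(-14.8−10) = -0.9424
  SO₂ term: 0.0129·47.3^0.44·exp(0.046·73-0.9424) = 0.7882
  Sd branch = 0.0175·Sd^0.57·e^(0.008·RH+0.085·T) = 0.3483 μm/a
  sum: 0.7882 + 0.3483 → r_corr = 1.136 μm/a
copper: T≤10 °C ⇒ hinge +0.126·(-14.8−10) = -3.1248
  Pd branch = 0.0053·Pd^0.26·e^(0.059·RH+f) = 0.04712 μm/a
  Sd branch = 0.01025·Sd^0.27·e^(0.036·RH+0.049·T) = 0.3899 μm/a
  sum: 0.04712 + 0.3899 → r_corr = 0.4371 μm/a
Ordering by μm/a: zinc (1.14) > copper (0.437)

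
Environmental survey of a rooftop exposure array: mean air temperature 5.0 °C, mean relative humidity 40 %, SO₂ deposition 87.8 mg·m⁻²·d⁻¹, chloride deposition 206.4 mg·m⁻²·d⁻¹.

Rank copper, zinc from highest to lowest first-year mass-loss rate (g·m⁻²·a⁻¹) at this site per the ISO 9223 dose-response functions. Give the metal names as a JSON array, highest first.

copper: f(T) = +0.126·(T−10) [T≤10 °C] = -0.6300
  Pd branch = 0.0053·Pd^0.26·e^(0.059·RH+f) = 0.0957 μm/a
  Cl⁻ term: 0.01025·206.4^0.27·exp(0.036·40+0.049·5.0) = 0.2331
  sum: 0.0957 + 0.2331 → r_corr = 0.3288 μm/a
  mass loss = 0.3288 μm/a × 8.96 g/cm³ = 2.946 g·m⁻²·a⁻¹
zinc: f(T) = +0.038·(T−10) [T≤10 °C] = -0.1900
  SO₂ term: 0.0129·87.8^0.44·exp(0.046·40-0.1900) = 0.4812
  Sd branch = 0.0175·Sd^0.57·e^(0.008·RH+0.085·T) = 0.7691 μm/a
  r_corr = 0.4812 + 0.7691 = 1.25 μm/a
  mass loss = 1.25 μm/a × 7.14 g/cm³ = 8.927 g·m⁻²·a⁻¹
Ordering by g·m⁻²·a⁻¹: zinc (8.93) > copper (2.95)

["zinc", "copper"]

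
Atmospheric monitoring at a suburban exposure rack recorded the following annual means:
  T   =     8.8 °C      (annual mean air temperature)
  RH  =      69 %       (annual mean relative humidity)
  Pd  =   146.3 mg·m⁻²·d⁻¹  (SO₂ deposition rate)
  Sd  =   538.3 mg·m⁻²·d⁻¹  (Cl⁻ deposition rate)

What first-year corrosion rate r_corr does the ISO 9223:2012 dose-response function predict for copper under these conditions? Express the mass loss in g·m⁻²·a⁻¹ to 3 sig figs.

copper: f(T) = +0.126·(T−10) [T≤10 °C] = -0.1512
  Pd branch = 0.0053·Pd^0.26·e^(0.059·RH+f) = 0.9763 μm/a
  Cl⁻ term: 0.01025·538.3^0.27·exp(0.036·69+0.049·8.8) = 1.033
  r_corr = 0.9763 + 1.033 = 2.009 μm/a
Convert to mass loss: 2.009 μm/a × 8.96 g/cm³ = 18 g·m⁻²·a⁻¹

r_corr = 18.0 g·m⁻²·a⁻¹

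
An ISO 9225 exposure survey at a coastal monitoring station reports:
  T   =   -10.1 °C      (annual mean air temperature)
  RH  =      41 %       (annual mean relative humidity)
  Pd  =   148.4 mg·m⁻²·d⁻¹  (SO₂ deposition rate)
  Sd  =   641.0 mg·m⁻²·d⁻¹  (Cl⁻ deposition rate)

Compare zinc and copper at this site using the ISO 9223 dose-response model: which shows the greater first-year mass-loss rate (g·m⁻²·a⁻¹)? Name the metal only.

zinc: T≤10 °C ⇒ hinge +0.038·(-10.1−10) = -0.7638
  SO₂ term: 0.0129·148.4^0.44·exp(0.046·41-0.7638) = 0.3576
  Sd branch = 0.0175·Sd^0.57·e^(0.008·RH+0.085·T) = 0.4098 μm/a
  sum: 0.3576 + 0.4098 → r_corr = 0.7674 μm/a
  mass loss = 0.7674 μm/a × 7.14 g/cm³ = 5.479 g·m⁻²·a⁻¹
copper: temperature factor f = +0.126·(-20.1) = -2.5326
  SO₂ term: 0.0053·148.4^0.26·exp(0.059·41-2.5326) = 0.01736
  Sd branch = 0.01025·Sd^0.27·e^(0.036·RH+0.049·T) = 0.1566 μm/a
  sum: 0.01736 + 0.1566 → r_corr = 0.1739 μm/a
  mass loss = 0.1739 μm/a × 8.96 g/cm³ = 1.558 g·m⁻²·a⁻¹
Ordering by g·m⁻²·a⁻¹: zinc (5.48) > copper (1.56)

zinc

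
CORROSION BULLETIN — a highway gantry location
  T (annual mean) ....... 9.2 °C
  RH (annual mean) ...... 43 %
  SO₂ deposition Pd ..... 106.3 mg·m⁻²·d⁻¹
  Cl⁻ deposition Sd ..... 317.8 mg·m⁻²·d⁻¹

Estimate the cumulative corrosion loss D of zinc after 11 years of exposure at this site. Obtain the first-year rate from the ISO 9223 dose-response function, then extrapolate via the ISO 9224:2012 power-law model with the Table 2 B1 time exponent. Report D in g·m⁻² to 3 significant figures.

D(11) = 108 g·m⁻²

zinc: temperature factor f = +0.038·(-0.8) = -0.0304
  Pd branch = 0.0129·Pd^0.44·e^(0.046·RH+f) = 0.7048 μm/a
  Cl⁻ term: 0.0175·317.8^0.57·exp(0.008·43+0.085·9.2) = 1.44
  r_corr = 0.7048 + 1.44 = 2.145 μm/a
Power-law: D(11) = r_corr · 11^0.813
  D(11) = 2.145 × 11^0.813 = 2.145 × 7.025 = 15.07 μm
  Mass loss = 15.07 μm × 7.14 g/cm³ = 107.6 g·m⁻²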